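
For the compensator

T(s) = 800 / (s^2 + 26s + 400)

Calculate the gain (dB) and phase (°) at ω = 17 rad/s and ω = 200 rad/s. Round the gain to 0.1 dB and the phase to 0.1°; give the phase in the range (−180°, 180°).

At s = jω = j17:
quadratic: (j17)² + 26·j17 + 400 = 111 + j442 → |·| ≈ 455.72, ∠ ≈ 75.90°
|T| = 800 / 455.72 ≈ 1.7555
Gain = 20 log₁₀(1.7555) ≈ 4.89 dB
∠T = 0.00° − 75.90° = -75.90°

At s = jω = j200:
quadratic: (j200)² + 26·j200 + 400 = -39600 + j5200 → |·| ≈ 39940, ∠ ≈ 172.52°
|T| = 800 / 39940 ≈ 0.02003
Gain = 20 log₁₀(0.02003) ≈ -33.97 dB
∠T = 0.00° − 172.52° = -172.52°

ω = 17: 4.9 dB, -75.9°; ω = 200: -34.0 dB, -172.5°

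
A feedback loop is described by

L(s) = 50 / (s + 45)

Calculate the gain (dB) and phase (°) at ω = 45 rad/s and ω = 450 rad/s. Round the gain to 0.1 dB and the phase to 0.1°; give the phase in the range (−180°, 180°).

ω = 45: -2.1 dB, -45.0°; ω = 450: -19.1 dB, -84.3°

Substitute s = j45:
Numerator: 50 = 50 + j0
Denominator: (j45) + 45 = 45 + j45
|N| = √(50² + 0²) ≈ 50, ∠N ≈ 0.00°
|D| = √(45² + 45²) ≈ 63.64, ∠D ≈ 45.00°
|L| = 50 / 63.64 ≈ 0.78567
Gain = 20 log₁₀(0.78567) ≈ -2.10 dB
∠L = 0.00° − 45.00° = -45.00°

Substitute s = j450:
Numerator: 50 = 50 + j0
Denominator: (j450) + 45 = 45 + j450
|N| = √(50² + 0²) ≈ 50, ∠N ≈ 0.00°
|D| = √(45² + 450²) ≈ 452.24, ∠D ≈ 84.29°
|L| = 50 / 452.24 ≈ 0.11056
Gain = 20 log₁₀(0.11056) ≈ -19.13 dB
∠L = 0.00° − 84.29° = -84.29°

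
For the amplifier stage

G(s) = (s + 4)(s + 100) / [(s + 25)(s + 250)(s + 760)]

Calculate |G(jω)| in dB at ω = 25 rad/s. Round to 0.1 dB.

At s = jω = j25:
zero (s+4): 4 + j25 → |·| = √(4²+25²) = √641 ≈ 25.318, ∠ = arctan(25/4) ≈ 80.91°
zero (s+100): 100 + j25 → |·| = √(100²+25²) = √10625 ≈ 103.08, ∠ = arctan(25/100) ≈ 14.04°
pole (s+25): 25 + j25 → |·| = √(25²+25²) = √1250 ≈ 35.355, ∠ = arctan(25/25) ≈ 45.00°
pole (s+250): 250 + j25 → |·| = √(250²+25²) = √63125 ≈ 251.25, ∠ = arctan(25/250) ≈ 5.71°
pole (s+760): 760 + j25 → |·| = √(760²+25²) = √578225 ≈ 760.41, ∠ = arctan(25/760) ≈ 1.88°
|G| = 1 · 2609.8 / 6.7547e+06 ≈ 0.00038637
Gain = 20 log₁₀(0.00038637) ≈ -68.26 dB

-68.3 dB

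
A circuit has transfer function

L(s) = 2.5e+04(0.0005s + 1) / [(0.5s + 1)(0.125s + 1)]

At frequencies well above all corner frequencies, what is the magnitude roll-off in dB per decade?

-20 dB/decade

Each pole contributes −20 dB/decade at high frequency; each zero contributes +20 dB/decade.
Net: 1 zero(s) − 2 pole(s) → -20 dB/decade.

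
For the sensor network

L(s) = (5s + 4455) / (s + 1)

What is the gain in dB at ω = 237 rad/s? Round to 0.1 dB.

25.8 dB

Substitute s = j237:
Numerator: 5(j237) + 4455 = 4455 + j1185
Denominator: (j237) + 1 = 1 + j237
|N| = √(4455² + 1185²) ≈ 4609.9, ∠N ≈ 14.90°
|D| = √(1² + 237²) ≈ 237, ∠D ≈ 89.76°
|L| = 4609.9 / 237 ≈ 19.451
Gain = 20 log₁₀(19.451) ≈ 25.78 dB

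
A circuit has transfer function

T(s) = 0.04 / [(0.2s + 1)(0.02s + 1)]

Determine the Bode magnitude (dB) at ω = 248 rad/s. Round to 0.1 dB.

At ω = 248 rad/s:
pole (1 + j248·0.2) = 1 + j49.6 → |·| ≈ 49.61, ∠ ≈ 88.84°
pole (1 + j248·0.02) = 1 + j4.96 → |·| ≈ 5.0598, ∠ ≈ 78.60°
|T| = 0.04 · 1 / (49.61 · 5.0598) ≈ 0.00015935
Gain = 20 log₁₀(0.00015935) ≈ -75.95 dB

-76.0 dB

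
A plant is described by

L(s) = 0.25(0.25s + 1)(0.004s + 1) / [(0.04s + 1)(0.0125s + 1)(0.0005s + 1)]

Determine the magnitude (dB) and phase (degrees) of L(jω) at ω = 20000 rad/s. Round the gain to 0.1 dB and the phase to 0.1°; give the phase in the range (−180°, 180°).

At ω = 20000 rad/s:
zero (1 + j20000·0.25) = 1 + j5000 → |·| ≈ 5000, ∠ ≈ 89.99°
zero (1 + j20000·0.004) = 1 + j80 → |·| ≈ 80.006, ∠ ≈ 89.28°
pole (1 + j20000·0.04) = 1 + j800 → |·| ≈ 800, ∠ ≈ 89.93°
pole (1 + j20000·0.0125) = 1 + j250 → |·| ≈ 250, ∠ ≈ 89.77°
pole (1 + j20000·0.0005) = 1 + j10 → |·| ≈ 10.05, ∠ ≈ 84.29°
|L| = 0.25 · 5000 · 80.006 / (800 · 250 · 10.05) ≈ 0.049755
Gain = 20 log₁₀(0.049755) ≈ -26.06 dB
∠L = (89.99° + 89.28°) − (89.93° + 89.77° + 84.29°) = -84.72°

-26.1 dB, -84.7°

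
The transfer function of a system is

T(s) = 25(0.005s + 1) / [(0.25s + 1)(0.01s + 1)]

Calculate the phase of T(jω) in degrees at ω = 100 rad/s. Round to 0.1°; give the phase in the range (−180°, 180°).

-106.1°

At ω = 100 rad/s:
zero (1 + j100·0.005) = 1 + j0.5 → |·| ≈ 1.118, ∠ ≈ 26.57°
pole (1 + j100·0.25) = 1 + j25 → |·| ≈ 25.02, ∠ ≈ 87.71°
pole (1 + j100·0.01) = 1 + j1 → |·| ≈ 1.4142, ∠ ≈ 45.00°
∠T = (26.57°) − (87.71° + 45.00°) = -106.14°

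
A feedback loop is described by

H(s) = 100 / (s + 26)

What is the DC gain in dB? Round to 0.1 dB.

H(0) = 100 / 26 ≈ 3.8462
20 log₁₀(3.8462) ≈ 11.70 dB

11.7 dB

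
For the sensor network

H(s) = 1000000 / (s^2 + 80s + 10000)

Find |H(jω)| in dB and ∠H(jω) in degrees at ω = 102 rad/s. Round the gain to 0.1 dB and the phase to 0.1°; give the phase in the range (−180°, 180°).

At s = jω = j102:
quadratic: (j102)² + 80·j102 + 10000 = -404 + j8160 → |·| ≈ 8170, ∠ ≈ 92.83°
|H| = 1000000 / 8170 ≈ 122.4
Gain = 20 log₁₀(122.4) ≈ 41.76 dB
∠H = 0.00° − 92.83° = -92.83°

41.8 dB, -92.8°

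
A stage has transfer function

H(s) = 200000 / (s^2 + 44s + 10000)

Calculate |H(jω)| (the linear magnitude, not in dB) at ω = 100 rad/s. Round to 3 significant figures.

45.5

At s = jω = j100:
quadratic: (j100)² + 44·j100 + 10000 = 0 + j4400 → |·| ≈ 4400, ∠ ≈ 90.00°
|H| = 200000 / 4400 ≈ 45.455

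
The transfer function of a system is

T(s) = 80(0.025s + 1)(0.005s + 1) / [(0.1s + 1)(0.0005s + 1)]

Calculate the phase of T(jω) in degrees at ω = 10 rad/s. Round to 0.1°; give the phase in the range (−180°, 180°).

-28.4°

At ω = 10 rad/s:
zero (1 + j10·0.025) = 1 + j0.25 → |·| ≈ 1.0308, ∠ ≈ 14.04°
zero (1 + j10·0.005) = 1 + j0.05 → |·| ≈ 1.0012, ∠ ≈ 2.86°
pole (1 + j10·0.1) = 1 + j1 → |·| ≈ 1.4142, ∠ ≈ 45.00°
pole (1 + j10·0.0005) = 1 + j0.005 → |·| ≈ 1, ∠ ≈ 0.29°
∠T = (14.04° + 2.86°) − (45.00° + 0.29°) = -28.39°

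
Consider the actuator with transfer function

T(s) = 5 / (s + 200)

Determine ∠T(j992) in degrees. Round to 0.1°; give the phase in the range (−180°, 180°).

Substitute s = j992:
Numerator: 5 = 5 + j0
Denominator: (j992) + 200 = 200 + j992
|N| = √(5² + 0²) ≈ 5, ∠N ≈ 0.00°
|D| = √(200² + 992²) ≈ 1012, ∠D ≈ 78.60°
∠T = 0.00° − 78.60° = -78.60°

-78.6°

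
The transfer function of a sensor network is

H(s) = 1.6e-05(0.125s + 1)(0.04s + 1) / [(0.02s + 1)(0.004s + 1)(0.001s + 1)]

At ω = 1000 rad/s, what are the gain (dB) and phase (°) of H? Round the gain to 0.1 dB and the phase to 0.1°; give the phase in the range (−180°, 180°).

At ω = 1000 rad/s:
zero (1 + j1000·0.125) = 1 + j125 → |·| ≈ 125, ∠ ≈ 89.54°
zero (1 + j1000·0.04) = 1 + j40 → |·| ≈ 40.012, ∠ ≈ 88.57°
pole (1 + j1000·0.02) = 1 + j20 → |·| ≈ 20.025, ∠ ≈ 87.14°
pole (1 + j1000·0.004) = 1 + j4 → |·| ≈ 4.1231, ∠ ≈ 75.96°
pole (1 + j1000·0.001) = 1 + j1 → |·| ≈ 1.4142, ∠ ≈ 45.00°
|H| = 1.6e-05 · 125 · 40.012 / (20.025 · 4.1231 · 1.4142) ≈ 0.00068535
Gain = 20 log₁₀(0.00068535) ≈ -63.28 dB
∠H = (89.54° + 88.57°) − (87.14° + 75.96° + 45.00°) = -29.99°

-63.3 dB, -30.0°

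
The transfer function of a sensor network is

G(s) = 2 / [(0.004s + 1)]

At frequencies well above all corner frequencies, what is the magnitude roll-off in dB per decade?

-20 dB/decade

Each pole contributes −20 dB/decade at high frequency; each zero contributes +20 dB/decade.
Net: 0 zero(s) − 1 pole(s) → -20 dB/decade.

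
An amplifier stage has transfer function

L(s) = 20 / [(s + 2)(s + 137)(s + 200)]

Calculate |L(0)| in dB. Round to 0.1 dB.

-68.8 dB

L(0) = 20 / (2·137·200) ≈ 0.00036496
20 log₁₀(0.00036496) ≈ -68.76 dB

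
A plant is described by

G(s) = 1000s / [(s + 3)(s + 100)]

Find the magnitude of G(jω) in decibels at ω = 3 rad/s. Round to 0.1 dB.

17.0 dB

At s = jω = j3:
zero at origin: s = j3 → |·| = 3, ∠ = 90.00°
pole (s+3): 3 + j3 → |·| = √(3²+3²) = √18 ≈ 4.2426, ∠ = arctan(3/3) ≈ 45.00°
pole (s+100): 100 + j3 → |·| = √(100²+3²) = √10009 ≈ 100.04, ∠ = arctan(3/100) ≈ 1.72°
|G| = 1000 · 3 / 424.43 ≈ 7.0683
Gain = 20 log₁₀(7.0683) ≈ 16.99 dB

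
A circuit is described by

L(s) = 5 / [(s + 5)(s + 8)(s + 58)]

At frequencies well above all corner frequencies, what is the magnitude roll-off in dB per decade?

Each pole contributes −20 dB/decade at high frequency; each zero contributes +20 dB/decade.
Net: 0 zero(s) − 3 pole(s) → -60 dB/decade.

-60 dB/decade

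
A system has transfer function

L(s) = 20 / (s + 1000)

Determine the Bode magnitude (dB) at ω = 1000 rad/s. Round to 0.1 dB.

-37.0 dB

Substitute s = j1000:
Numerator: 20 = 20 + j0
Denominator: (j1000) + 1000 = 1000 + j1000
|N| = √(20² + 0²) ≈ 20, ∠N ≈ 0.00°
|D| = √(1000² + 1000²) ≈ 1414.2, ∠D ≈ 45.00°
|L| = 20 / 1414.2 ≈ 0.014142
Gain = 20 log₁₀(0.014142) ≈ -36.99 dB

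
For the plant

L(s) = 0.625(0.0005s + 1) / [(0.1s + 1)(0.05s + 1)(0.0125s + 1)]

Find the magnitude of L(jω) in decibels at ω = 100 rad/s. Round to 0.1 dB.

-42.4 dB

At ω = 100 rad/s:
zero (1 + j100·0.0005) = 1 + j0.05 → |·| ≈ 1.0012, ∠ ≈ 2.86°
pole (1 + j100·0.1) = 1 + j10 → |·| ≈ 10.05, ∠ ≈ 84.29°
pole (1 + j100·0.05) = 1 + j5 → |·| ≈ 5.099, ∠ ≈ 78.69°
pole (1 + j100·0.0125) = 1 + j1.25 → |·| ≈ 1.6008, ∠ ≈ 51.34°
|L| = 0.625 · 1.0012 / (10.05 · 5.099 · 1.6008) ≈ 0.007628
Gain = 20 log₁₀(0.007628) ≈ -42.35 dB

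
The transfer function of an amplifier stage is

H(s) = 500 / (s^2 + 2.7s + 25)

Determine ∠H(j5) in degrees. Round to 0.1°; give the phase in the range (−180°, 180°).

At s = jω = j5:
quadratic: (j5)² + 2.7·j5 + 25 = 0 + j13.5 → |·| ≈ 13.5, ∠ ≈ 90.00°
∠H = 0.00° − 90.00° = -90.00°

-90.0°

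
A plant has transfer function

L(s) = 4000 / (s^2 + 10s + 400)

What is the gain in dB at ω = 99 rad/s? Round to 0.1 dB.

-7.5 dB

At s = jω = j99:
quadratic: (j99)² + 10·j99 + 400 = -9401 + j990 → |·| ≈ 9453, ∠ ≈ 173.99°
|L| = 4000 / 9453 ≈ 0.42315
Gain = 20 log₁₀(0.42315) ≈ -7.47 dB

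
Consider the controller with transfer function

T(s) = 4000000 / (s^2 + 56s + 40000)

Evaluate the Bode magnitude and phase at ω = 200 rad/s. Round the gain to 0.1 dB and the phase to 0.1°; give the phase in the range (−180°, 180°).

At s = jω = j200:
quadratic: (j200)² + 56·j200 + 40000 = 0 + j11200 → |·| ≈ 11200, ∠ ≈ 90.00°
|T| = 4000000 / 11200 ≈ 357.14
Gain = 20 log₁₀(357.14) ≈ 51.06 dB
∠T = 0.00° − 90.00° = -90.00°

51.1 dB, -90.0°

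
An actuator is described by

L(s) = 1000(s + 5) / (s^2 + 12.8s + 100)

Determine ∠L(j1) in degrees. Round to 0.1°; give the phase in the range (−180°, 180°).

3.9°

At s = jω = j1:
zero (s+5): 5 + j1 → |·| = √(5²+1²) = √26 ≈ 5.099, ∠ = arctan(1/5) ≈ 11.31°
quadratic: (j1)² + 12.8·j1 + 100 = 99 + j12.8 → |·| ≈ 99.824, ∠ ≈ 7.37°
∠L = 11.31° − 7.37° = 3.94°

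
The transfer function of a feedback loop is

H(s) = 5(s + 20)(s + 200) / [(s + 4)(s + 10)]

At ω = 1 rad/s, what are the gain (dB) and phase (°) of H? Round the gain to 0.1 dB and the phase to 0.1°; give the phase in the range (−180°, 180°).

53.7 dB, -16.6°

At s = jω = j1:
zero (s+20): 20 + j1 → |·| = √(20²+1²) = √401 ≈ 20.025, ∠ = arctan(1/20) ≈ 2.86°
zero (s+200): 200 + j1 → |·| = √(200²+1²) = √40001 ≈ 200, ∠ = arctan(1/200) ≈ 0.29°
pole (s+4): 4 + j1 → |·| = √(4²+1²) = √17 ≈ 4.1231, ∠ = arctan(1/4) ≈ 14.04°
pole (s+10): 10 + j1 → |·| = √(10²+1²) = √101 ≈ 10.05, ∠ = arctan(1/10) ≈ 5.71°
|H| = 5 · 4005 / 41.437 ≈ 483.26
Gain = 20 log₁₀(483.26) ≈ 53.68 dB
∠H = 3.15° − 19.75° = -16.60°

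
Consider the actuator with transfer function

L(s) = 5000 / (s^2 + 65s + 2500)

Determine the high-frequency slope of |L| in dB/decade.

-40 dB/decade

Each pole contributes −20 dB/decade at high frequency; each zero contributes +20 dB/decade.
Net: 0 zero(s) − 2 pole(s) → -40 dB/decade.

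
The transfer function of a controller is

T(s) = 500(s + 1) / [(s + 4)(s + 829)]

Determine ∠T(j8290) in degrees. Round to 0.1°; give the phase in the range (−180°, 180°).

At s = jω = j8290:
zero (s+1): 1 + j8290 → |·| = √(1²+8290²) = √68724101 ≈ 8290, ∠ = arctan(8290/1) ≈ 89.99°
pole (s+4): 4 + j8290 → |·| = √(4²+8290²) = √68724116 ≈ 8290, ∠ = arctan(8290/4) ≈ 89.97°
pole (s+829): 829 + j8290 → |·| = √(829²+8290²) = √69411341 ≈ 8331.3, ∠ = arctan(8290/829) ≈ 84.29°
∠T = 89.99° − 174.26° = -84.27°

-84.3°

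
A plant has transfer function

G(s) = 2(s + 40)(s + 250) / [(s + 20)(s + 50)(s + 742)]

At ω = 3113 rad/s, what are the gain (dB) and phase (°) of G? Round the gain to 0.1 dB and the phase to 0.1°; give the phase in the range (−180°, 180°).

-64.1 dB, -80.6°

At s = jω = j3113:
zero (s+40): 40 + j3113 → |·| = √(40²+3113²) = √9692369 ≈ 3113.3, ∠ = arctan(3113/40) ≈ 89.26°
zero (s+250): 250 + j3113 → |·| = √(250²+3113²) = √9753269 ≈ 3123, ∠ = arctan(3113/250) ≈ 85.41°
pole (s+20): 20 + j3113 → |·| = √(20²+3113²) = √9691169 ≈ 3113.1, ∠ = arctan(3113/20) ≈ 89.63°
pole (s+50): 50 + j3113 → |·| = √(50²+3113²) = √9693269 ≈ 3113.4, ∠ = arctan(3113/50) ≈ 89.08°
pole (s+742): 742 + j3113 → |·| = √(742²+3113²) = √10241333 ≈ 3200.2, ∠ = arctan(3113/742) ≈ 76.59°
|G| = 2 · 9.7228e+06 / 3.1017e+10 ≈ 0.00062693
Gain = 20 log₁₀(0.00062693) ≈ -64.06 dB
∠G = 174.67° − 255.30° = -80.63°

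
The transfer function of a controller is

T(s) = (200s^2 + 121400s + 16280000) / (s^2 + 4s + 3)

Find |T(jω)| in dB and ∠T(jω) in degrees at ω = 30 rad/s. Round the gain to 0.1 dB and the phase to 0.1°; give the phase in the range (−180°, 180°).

Substitute s = j30:
Numerator: 200(j30)^2 + 121400(j30) + 16280000 = 16100000 + j3642000
Denominator: (j30)^2 + 4(j30) + 3 = -897 + j120
|N| = √(16100000² + 3642000²) ≈ 1.6507e+07, ∠N ≈ 12.75°
|D| = √(897² + 120²) ≈ 904.99, ∠D ≈ 172.38°
|T| = 1.6507e+07 / 904.99 ≈ 18240
Gain = 20 log₁₀(18240) ≈ 85.22 dB
∠T = 12.75° − 172.38° = -159.63°

85.2 dB, -159.6°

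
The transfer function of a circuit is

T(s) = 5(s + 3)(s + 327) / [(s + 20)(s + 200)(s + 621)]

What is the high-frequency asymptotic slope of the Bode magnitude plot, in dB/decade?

-20 dB/decade

Each pole contributes −20 dB/decade at high frequency; each zero contributes +20 dB/decade.
Net: 2 zero(s) − 3 pole(s) → -20 dB/decade.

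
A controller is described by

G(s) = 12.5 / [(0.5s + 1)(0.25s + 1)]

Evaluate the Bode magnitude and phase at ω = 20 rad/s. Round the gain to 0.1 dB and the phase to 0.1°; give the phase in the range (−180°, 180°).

-12.3 dB, -163.0°

At ω = 20 rad/s:
pole (1 + j20·0.5) = 1 + j10 → |·| ≈ 10.05, ∠ ≈ 84.29°
pole (1 + j20·0.25) = 1 + j5 → |·| ≈ 5.099, ∠ ≈ 78.69°
|G| = 12.5 · 1 / (10.05 · 5.099) ≈ 0.24393
Gain = 20 log₁₀(0.24393) ≈ -12.25 dB
∠G = (0°) − (84.29° + 78.69°) = -162.98°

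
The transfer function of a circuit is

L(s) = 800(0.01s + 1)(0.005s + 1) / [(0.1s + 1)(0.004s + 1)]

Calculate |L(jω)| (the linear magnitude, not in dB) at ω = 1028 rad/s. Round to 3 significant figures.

At ω = 1028 rad/s:
zero (1 + j1028·0.01) = 1 + j10.28 → |·| ≈ 10.329, ∠ ≈ 84.44°
zero (1 + j1028·0.005) = 1 + j5.14 → |·| ≈ 5.2364, ∠ ≈ 78.99°
pole (1 + j1028·0.1) = 1 + j102.8 → |·| ≈ 102.8, ∠ ≈ 89.44°
pole (1 + j1028·0.004) = 1 + j4.112 → |·| ≈ 4.2318, ∠ ≈ 76.33°
|L| = 800 · 10.329 · 5.2364 / (102.8 · 4.2318) ≈ 99.463

99.5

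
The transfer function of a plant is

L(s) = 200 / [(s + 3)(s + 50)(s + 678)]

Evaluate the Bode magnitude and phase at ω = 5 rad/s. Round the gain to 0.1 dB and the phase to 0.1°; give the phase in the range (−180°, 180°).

At s = jω = j5:
pole (s+3): 3 + j5 → |·| = √(3²+5²) = √34 ≈ 5.831, ∠ = arctan(5/3) ≈ 59.04°
pole (s+50): 50 + j5 → |·| = √(50²+5²) = √2525 ≈ 50.249, ∠ = arctan(5/50) ≈ 5.71°
pole (s+678): 678 + j5 → |·| = √(678²+5²) = √459709 ≈ 678.02, ∠ = arctan(5/678) ≈ 0.42°
|L| = 200 / 1.9866e+05 ≈ 0.0010067
Gain = 20 log₁₀(0.0010067) ≈ -59.94 dB
∠L = 0.00° − 65.17° = -65.17°

-59.9 dB, -65.2°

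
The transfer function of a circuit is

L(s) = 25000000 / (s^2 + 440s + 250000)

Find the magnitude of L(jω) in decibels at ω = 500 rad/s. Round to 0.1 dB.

At s = jω = j500:
quadratic: (j500)² + 440·j500 + 250000 = 0 + j220000 → |·| ≈ 2.2e+05, ∠ ≈ 90.00°
|L| = 25000000 / 2.2e+05 ≈ 113.64
Gain = 20 log₁₀(113.64) ≈ 41.11 dB

41.1 dB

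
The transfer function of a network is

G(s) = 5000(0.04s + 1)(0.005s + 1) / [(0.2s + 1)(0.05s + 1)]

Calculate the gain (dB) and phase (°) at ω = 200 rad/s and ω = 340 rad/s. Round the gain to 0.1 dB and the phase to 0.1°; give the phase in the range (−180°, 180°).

ω = 200: 43.0 dB, -45.0°; ω = 340: 41.3 dB, -30.5°

At ω = 200 rad/s:
zero (1 + j200·0.04) = 1 + j8 → |·| ≈ 8.0623, ∠ ≈ 82.87°
zero (1 + j200·0.005) = 1 + j1 → |·| ≈ 1.4142, ∠ ≈ 45.00°
pole (1 + j200·0.2) = 1 + j40 → |·| ≈ 40.012, ∠ ≈ 88.57°
pole (1 + j200·0.05) = 1 + j10 → |·| ≈ 10.05, ∠ ≈ 84.29°
|G| = 5000 · 8.0623 · 1.4142 / (40.012 · 10.05) ≈ 141.77
Gain = 20 log₁₀(141.77) ≈ 43.03 dB
∠G = (82.87° + 45.00°) − (88.57° + 84.29°) = -44.99°

At ω = 340 rad/s:
zero (1 + j340·0.04) = 1 + j13.6 → |·| ≈ 13.637, ∠ ≈ 85.79°
zero (1 + j340·0.005) = 1 + j1.7 → |·| ≈ 1.9723, ∠ ≈ 59.53°
pole (1 + j340·0.2) = 1 + j68 → |·| ≈ 68.007, ∠ ≈ 89.16°
pole (1 + j340·0.05) = 1 + j17 → |·| ≈ 17.029, ∠ ≈ 86.63°
|G| = 5000 · 13.637 · 1.9723 / (68.007 · 17.029) ≈ 116.12
Gain = 20 log₁₀(116.12) ≈ 41.30 dB
∠G = (85.79° + 59.53°) − (89.16° + 86.63°) = -30.47°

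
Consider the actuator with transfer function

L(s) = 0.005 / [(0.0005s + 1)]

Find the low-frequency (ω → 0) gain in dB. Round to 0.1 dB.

-46.0 dB

L(0) = 0.005 · 1 / 1 = 0.005
20 log₁₀(0.005) ≈ -46.02 dB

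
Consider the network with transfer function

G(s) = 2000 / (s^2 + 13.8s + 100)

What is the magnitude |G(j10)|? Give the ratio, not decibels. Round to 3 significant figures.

At s = jω = j10:
quadratic: (j10)² + 13.8·j10 + 100 = 0 + j138 → |·| ≈ 138, ∠ ≈ 90.00°
|G| = 2000 / 138 ≈ 14.493

14.5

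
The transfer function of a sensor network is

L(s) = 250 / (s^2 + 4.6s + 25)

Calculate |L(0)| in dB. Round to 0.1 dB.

20.0 dB

L(0) = 250 / 25 = 10
20 log₁₀(10) ≈ 20.00 dB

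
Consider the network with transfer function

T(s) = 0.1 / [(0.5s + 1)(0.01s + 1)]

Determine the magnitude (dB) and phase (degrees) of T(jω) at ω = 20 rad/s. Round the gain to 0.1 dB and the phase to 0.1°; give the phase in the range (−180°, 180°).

-40.2 dB, -95.6°

At ω = 20 rad/s:
pole (1 + j20·0.5) = 1 + j10 → |·| ≈ 10.05, ∠ ≈ 84.29°
pole (1 + j20·0.01) = 1 + j0.2 → |·| ≈ 1.0198, ∠ ≈ 11.31°
|T| = 0.1 · 1 / (10.05 · 1.0198) ≈ 0.0097571
Gain = 20 log₁₀(0.0097571) ≈ -40.21 dB
∠T = (0°) − (84.29° + 11.31°) = -95.60°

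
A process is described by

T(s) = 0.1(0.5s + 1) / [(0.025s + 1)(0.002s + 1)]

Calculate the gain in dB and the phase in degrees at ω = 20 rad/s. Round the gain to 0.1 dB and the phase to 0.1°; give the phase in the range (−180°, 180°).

At ω = 20 rad/s:
zero (1 + j20·0.5) = 1 + j10 → |·| ≈ 10.05, ∠ ≈ 84.29°
pole (1 + j20·0.025) = 1 + j0.5 → |·| ≈ 1.118, ∠ ≈ 26.57°
pole (1 + j20·0.002) = 1 + j0.04 → |·| ≈ 1.0008, ∠ ≈ 2.29°
|T| = 0.1 · 10.05 / (1.118 · 1.0008) ≈ 0.89821
Gain = 20 log₁₀(0.89821) ≈ -0.93 dB
∠T = (84.29°) − (26.57° + 2.29°) = 55.43°

-0.9 dB, 55.4°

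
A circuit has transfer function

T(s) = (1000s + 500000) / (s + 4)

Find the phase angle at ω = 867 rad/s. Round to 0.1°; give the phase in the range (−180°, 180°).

-29.7°

Substitute s = j867:
Numerator: 1000(j867) + 500000 = 500000 + j867000
Denominator: (j867) + 4 = 4 + j867
|N| = √(500000² + 867000²) ≈ 1.0008e+06, ∠N ≈ 60.03°
|D| = √(4² + 867²) ≈ 867.01, ∠D ≈ 89.74°
∠T = 60.03° − 89.74° = -29.71°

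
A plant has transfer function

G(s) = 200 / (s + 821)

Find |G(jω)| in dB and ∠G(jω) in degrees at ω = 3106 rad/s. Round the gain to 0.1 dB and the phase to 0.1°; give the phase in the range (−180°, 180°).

Substitute s = j3106:
Numerator: 200 = 200 + j0
Denominator: (j3106) + 821 = 821 + j3106
|N| = √(200² + 0²) ≈ 200, ∠N ≈ 0.00°
|D| = √(821² + 3106²) ≈ 3212.7, ∠D ≈ 75.19°
|G| = 200 / 3212.7 ≈ 0.062253
Gain = 20 log₁₀(0.062253) ≈ -24.12 dB
∠G = 0.00° − 75.19° = -75.19°

-24.1 dB, -75.2°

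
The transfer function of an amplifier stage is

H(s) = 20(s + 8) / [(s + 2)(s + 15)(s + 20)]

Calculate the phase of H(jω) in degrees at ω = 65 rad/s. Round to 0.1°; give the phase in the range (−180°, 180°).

At s = jω = j65:
zero (s+8): 8 + j65 → |·| = √(8²+65²) = √4289 ≈ 65.49, ∠ = arctan(65/8) ≈ 82.98°
pole (s+2): 2 + j65 → |·| = √(2²+65²) = √4229 ≈ 65.031, ∠ = arctan(65/2) ≈ 88.24°
pole (s+15): 15 + j65 → |·| = √(15²+65²) = √4450 ≈ 66.708, ∠ = arctan(65/15) ≈ 77.01°
pole (s+20): 20 + j65 → |·| = √(20²+65²) = √4625 ≈ 68.007, ∠ = arctan(65/20) ≈ 72.90°
∠H = 82.98° − 238.15° = -155.17°

-155.2°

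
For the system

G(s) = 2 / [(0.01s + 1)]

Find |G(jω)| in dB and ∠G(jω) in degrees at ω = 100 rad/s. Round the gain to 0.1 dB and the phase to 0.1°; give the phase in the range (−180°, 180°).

At ω = 100 rad/s:
pole (1 + j100·0.01) = 1 + j1 → |·| ≈ 1.4142, ∠ ≈ 45.00°
|G| = 2 · 1 / (1.4142) ≈ 1.4142
Gain = 20 log₁₀(1.4142) ≈ 3.01 dB
∠G = (0°) − (45.00°) = -45.00°

3.0 dB, -45.0°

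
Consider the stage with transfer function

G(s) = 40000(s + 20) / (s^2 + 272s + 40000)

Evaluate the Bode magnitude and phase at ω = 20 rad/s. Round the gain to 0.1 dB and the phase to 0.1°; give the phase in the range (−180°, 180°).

29.0 dB, 37.2°

At s = jω = j20:
zero (s+20): 20 + j20 → |·| = √(20²+20²) = √800 ≈ 28.284, ∠ = arctan(20/20) ≈ 45.00°
quadratic: (j20)² + 272·j20 + 40000 = 39600 + j5440 → |·| ≈ 39972, ∠ ≈ 7.82°
|G| = 40000 · 28.284 / 39972 ≈ 28.304
Gain = 20 log₁₀(28.304) ≈ 29.04 dB
∠G = 45.00° − 7.82° = 37.18°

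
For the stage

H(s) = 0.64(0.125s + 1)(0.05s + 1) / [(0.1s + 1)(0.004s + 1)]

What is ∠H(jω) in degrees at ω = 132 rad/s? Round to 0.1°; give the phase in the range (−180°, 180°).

At ω = 132 rad/s:
zero (1 + j132·0.125) = 1 + j16.5 → |·| ≈ 16.53, ∠ ≈ 86.53°
zero (1 + j132·0.05) = 1 + j6.6 → |·| ≈ 6.6753, ∠ ≈ 81.38°
pole (1 + j132·0.1) = 1 + j13.2 → |·| ≈ 13.238, ∠ ≈ 85.67°
pole (1 + j132·0.004) = 1 + j0.528 → |·| ≈ 1.1308, ∠ ≈ 27.83°
∠H = (86.53° + 81.38°) − (85.67° + 27.83°) = 54.41°

54.4°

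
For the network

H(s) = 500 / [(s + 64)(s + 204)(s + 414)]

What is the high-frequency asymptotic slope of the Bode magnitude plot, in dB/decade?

Each pole contributes −20 dB/decade at high frequency; each zero contributes +20 dB/decade.
Net: 0 zero(s) − 3 pole(s) → -60 dB/decade.

-60 dB/decade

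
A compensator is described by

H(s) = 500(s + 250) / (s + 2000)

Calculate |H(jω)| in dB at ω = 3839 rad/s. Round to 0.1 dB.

53.0 dB

At s = jω = j3839:
zero (s+250): 250 + j3839 → |·| = √(250²+3839²) = √14800421 ≈ 3847.1, ∠ = arctan(3839/250) ≈ 86.27°
pole (s+2000): 2000 + j3839 → |·| = √(2000²+3839²) = √18737921 ≈ 4328.7, ∠ = arctan(3839/2000) ≈ 62.48°
|H| = 500 · 3847.1 / 4328.7 ≈ 444.37
Gain = 20 log₁₀(444.37) ≈ 52.95 dB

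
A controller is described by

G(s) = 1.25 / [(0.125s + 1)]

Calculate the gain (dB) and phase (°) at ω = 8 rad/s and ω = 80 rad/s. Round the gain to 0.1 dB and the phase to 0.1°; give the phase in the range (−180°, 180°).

ω = 8: -1.1 dB, -45.0°; ω = 80: -18.1 dB, -84.3°

At ω = 8 rad/s:
pole (1 + j8·0.125) = 1 + j1 → |·| ≈ 1.4142, ∠ ≈ 45.00°
|G| = 1.25 · 1 / (1.4142) ≈ 0.88389
Gain = 20 log₁₀(0.88389) ≈ -1.07 dB
∠G = (0°) − (45.00°) = -45.00°

At ω = 80 rad/s:
pole (1 + j80·0.125) = 1 + j10 → |·| ≈ 10.05, ∠ ≈ 84.29°
|G| = 1.25 · 1 / (10.05) ≈ 0.12438
Gain = 20 log₁₀(0.12438) ≈ -18.10 dB
∠G = (0°) − (84.29°) = -84.29°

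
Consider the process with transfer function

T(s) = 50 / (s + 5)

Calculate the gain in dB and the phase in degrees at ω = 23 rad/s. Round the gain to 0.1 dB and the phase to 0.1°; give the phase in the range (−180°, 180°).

Substitute s = j23:
Numerator: 50 = 50 + j0
Denominator: (j23) + 5 = 5 + j23
|N| = √(50² + 0²) ≈ 50, ∠N ≈ 0.00°
|D| = √(5² + 23²) ≈ 23.537, ∠D ≈ 77.74°
|T| = 50 / 23.537 ≈ 2.1243
Gain = 20 log₁₀(2.1243) ≈ 6.54 dB
∠T = 0.00° − 77.74° = -77.74°

6.5 dB, -77.7°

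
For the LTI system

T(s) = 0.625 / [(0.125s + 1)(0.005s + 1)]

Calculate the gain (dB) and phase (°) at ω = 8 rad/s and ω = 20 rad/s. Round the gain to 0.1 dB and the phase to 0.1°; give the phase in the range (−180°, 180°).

ω = 8: -7.1 dB, -47.3°; ω = 20: -12.7 dB, -73.9°

At ω = 8 rad/s:
pole (1 + j8·0.125) = 1 + j1 → |·| ≈ 1.4142, ∠ ≈ 45.00°
pole (1 + j8·0.005) = 1 + j0.04 → |·| ≈ 1.0008, ∠ ≈ 2.29°
|T| = 0.625 · 1 / (1.4142 · 1.0008) ≈ 0.44159
Gain = 20 log₁₀(0.44159) ≈ -7.10 dB
∠T = (0°) − (45.00° + 2.29°) = -47.29°

At ω = 20 rad/s:
pole (1 + j20·0.125) = 1 + j2.5 → |·| ≈ 2.6926, ∠ ≈ 68.20°
pole (1 + j20·0.005) = 1 + j0.1 → |·| ≈ 1.005, ∠ ≈ 5.71°
|T| = 0.625 · 1 / (2.6926 · 1.005) ≈ 0.23096
Gain = 20 log₁₀(0.23096) ≈ -12.73 dB
∠T = (0°) − (68.20° + 5.71°) = -73.91°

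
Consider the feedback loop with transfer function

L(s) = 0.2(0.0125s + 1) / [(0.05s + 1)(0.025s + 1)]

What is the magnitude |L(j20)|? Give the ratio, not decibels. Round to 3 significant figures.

0.130

At ω = 20 rad/s:
zero (1 + j20·0.0125) = 1 + j0.25 → |·| ≈ 1.0308, ∠ ≈ 14.04°
pole (1 + j20·0.05) = 1 + j1 → |·| ≈ 1.4142, ∠ ≈ 45.00°
pole (1 + j20·0.025) = 1 + j0.5 → |·| ≈ 1.118, ∠ ≈ 26.57°
|L| = 0.2 · 1.0308 / (1.4142 · 1.118) ≈ 0.13039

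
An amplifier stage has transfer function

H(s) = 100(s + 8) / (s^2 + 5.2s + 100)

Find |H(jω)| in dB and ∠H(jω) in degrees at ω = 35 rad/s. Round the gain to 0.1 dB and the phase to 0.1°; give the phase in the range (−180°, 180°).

10.0 dB, -93.7°

At s = jω = j35:
zero (s+8): 8 + j35 → |·| = √(8²+35²) = √1289 ≈ 35.903, ∠ = arctan(35/8) ≈ 77.12°
quadratic: (j35)² + 5.2·j35 + 100 = -1125 + j182 → |·| ≈ 1139.6, ∠ ≈ 170.81°
|H| = 100 · 35.903 / 1139.6 ≈ 3.1505
Gain = 20 log₁₀(3.1505) ≈ 9.97 dB
∠H = 77.12° − 170.81° = -93.69°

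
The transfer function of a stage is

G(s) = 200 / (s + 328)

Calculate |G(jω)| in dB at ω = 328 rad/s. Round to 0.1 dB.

Substitute s = j328:
Numerator: 200 = 200 + j0
Denominator: (j328) + 328 = 328 + j328
|N| = √(200² + 0²) ≈ 200, ∠N ≈ 0.00°
|D| = √(328² + 328²) ≈ 463.86, ∠D ≈ 45.00°
|G| = 200 / 463.86 ≈ 0.43116
Gain = 20 log₁₀(0.43116) ≈ -7.31 dB

-7.3 dB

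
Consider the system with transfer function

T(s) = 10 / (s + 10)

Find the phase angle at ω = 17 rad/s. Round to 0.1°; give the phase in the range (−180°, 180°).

At s = jω = j17:
pole (s+10): 10 + j17 → |·| = √(10²+17²) = √389 ≈ 19.723, ∠ = arctan(17/10) ≈ 59.53°
∠T = 0.00° − 59.53° = -59.53°

-59.5°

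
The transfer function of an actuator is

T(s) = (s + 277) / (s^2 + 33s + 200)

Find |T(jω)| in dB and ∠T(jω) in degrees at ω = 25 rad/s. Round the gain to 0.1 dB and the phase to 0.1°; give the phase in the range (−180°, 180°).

-10.5 dB, -112.1°

Substitute s = j25:
Numerator: (j25) + 277 = 277 + j25
Denominator: (j25)^2 + 33(j25) + 200 = -425 + j825
|N| = √(277² + 25²) ≈ 278.13, ∠N ≈ 5.16°
|D| = √(425² + 825²) ≈ 928.04, ∠D ≈ 117.26°
|T| = 278.13 / 928.04 ≈ 0.2997
Gain = 20 log₁₀(0.2997) ≈ -10.47 dB
∠T = 5.16° − 117.26° = -112.10°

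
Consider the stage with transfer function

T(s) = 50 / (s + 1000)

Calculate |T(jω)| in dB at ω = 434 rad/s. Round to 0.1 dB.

-26.8 dB

At s = jω = j434:
pole (s+1000): 1000 + j434 → |·| = √(1000²+434²) = √1188356 ≈ 1090.1, ∠ = arctan(434/1000) ≈ 23.46°
|T| = 50 / 1090.1 ≈ 0.045867
Gain = 20 log₁₀(0.045867) ≈ -26.77 dB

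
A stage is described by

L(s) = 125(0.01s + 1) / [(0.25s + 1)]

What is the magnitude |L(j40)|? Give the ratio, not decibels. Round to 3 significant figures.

At ω = 40 rad/s:
zero (1 + j40·0.01) = 1 + j0.4 → |·| ≈ 1.077, ∠ ≈ 21.80°
pole (1 + j40·0.25) = 1 + j10 → |·| ≈ 10.05, ∠ ≈ 84.29°
|L| = 125 · 1.077 / (10.05) ≈ 13.396

13.4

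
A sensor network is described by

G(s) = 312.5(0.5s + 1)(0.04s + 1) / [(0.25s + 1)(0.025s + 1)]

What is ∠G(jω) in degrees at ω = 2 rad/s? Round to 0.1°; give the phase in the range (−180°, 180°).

20.1°

At ω = 2 rad/s:
zero (1 + j2·0.5) = 1 + j1 → |·| ≈ 1.4142, ∠ ≈ 45.00°
zero (1 + j2·0.04) = 1 + j0.08 → |·| ≈ 1.0032, ∠ ≈ 4.57°
pole (1 + j2·0.25) = 1 + j0.5 → |·| ≈ 1.118, ∠ ≈ 26.57°
pole (1 + j2·0.025) = 1 + j0.05 → |·| ≈ 1.0012, ∠ ≈ 2.86°
∠G = (45.00° + 4.57°) − (26.57° + 2.86°) = 20.14°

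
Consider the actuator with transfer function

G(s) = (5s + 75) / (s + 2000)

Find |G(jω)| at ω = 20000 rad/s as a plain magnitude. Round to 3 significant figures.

4.98

Substitute s = j20000:
Numerator: 5(j20000) + 75 = 75 + j100000
Denominator: (j20000) + 2000 = 2000 + j20000
|N| = √(75² + 100000²) ≈ 1e+05, ∠N ≈ 89.96°
|D| = √(2000² + 20000²) ≈ 20100, ∠D ≈ 84.29°
|G| = 1e+05 / 20100 ≈ 4.9751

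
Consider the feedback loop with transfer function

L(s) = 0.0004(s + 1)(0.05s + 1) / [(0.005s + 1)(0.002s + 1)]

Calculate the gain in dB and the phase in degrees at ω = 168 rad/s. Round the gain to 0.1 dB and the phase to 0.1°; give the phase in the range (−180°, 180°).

-7.7 dB, 114.3°

At ω = 168 rad/s:
zero (1 + j168·1) = 1 + j168 → |·| ≈ 168, ∠ ≈ 89.66°
zero (1 + j168·0.05) = 1 + j8.4 → |·| ≈ 8.4593, ∠ ≈ 83.21°
pole (1 + j168·0.005) = 1 + j0.84 → |·| ≈ 1.306, ∠ ≈ 40.03°
pole (1 + j168·0.002) = 1 + j0.336 → |·| ≈ 1.0549, ∠ ≈ 18.57°
|L| = 0.0004 · 168 · 8.4593 / (1.306 · 1.0549) ≈ 0.41262
Gain = 20 log₁₀(0.41262) ≈ -7.69 dB
∠L = (89.66° + 83.21°) − (40.03° + 18.57°) = 114.27°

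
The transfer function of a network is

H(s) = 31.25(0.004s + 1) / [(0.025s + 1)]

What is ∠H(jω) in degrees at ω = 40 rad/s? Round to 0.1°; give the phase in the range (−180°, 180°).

-35.9°

At ω = 40 rad/s:
zero (1 + j40·0.004) = 1 + j0.16 → |·| ≈ 1.0127, ∠ ≈ 9.09°
pole (1 + j40·0.025) = 1 + j1 → |·| ≈ 1.4142, ∠ ≈ 45.00°
∠H = (9.09°) − (45.00°) = -35.91°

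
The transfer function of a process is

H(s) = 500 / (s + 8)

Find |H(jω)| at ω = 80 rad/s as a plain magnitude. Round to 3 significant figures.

6.22

Substitute s = j80:
Numerator: 500 = 500 + j0
Denominator: (j80) + 8 = 8 + j80
|N| = √(500² + 0²) ≈ 500, ∠N ≈ 0.00°
|D| = √(8² + 80²) ≈ 80.399, ∠D ≈ 84.29°
|H| = 500 / 80.399 ≈ 6.219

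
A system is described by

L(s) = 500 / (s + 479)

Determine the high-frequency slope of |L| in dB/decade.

-20 dB/decade

Each pole contributes −20 dB/decade at high frequency; each zero contributes +20 dB/decade.
Net: 0 zero(s) − 1 pole(s) → -20 dB/decade.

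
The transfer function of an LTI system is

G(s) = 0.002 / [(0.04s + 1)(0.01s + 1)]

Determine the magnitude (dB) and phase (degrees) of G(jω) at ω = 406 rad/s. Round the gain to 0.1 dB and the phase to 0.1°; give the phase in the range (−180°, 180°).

-90.6 dB, -162.6°

At ω = 406 rad/s:
pole (1 + j406·0.04) = 1 + j16.24 → |·| ≈ 16.271, ∠ ≈ 86.48°
pole (1 + j406·0.01) = 1 + j4.06 → |·| ≈ 4.1813, ∠ ≈ 76.16°
|G| = 0.002 · 1 / (16.271 · 4.1813) ≈ 2.9397e-05
Gain = 20 log₁₀(2.9397e-05) ≈ -90.63 dB
∠G = (0°) − (86.48° + 76.16°) = -162.64°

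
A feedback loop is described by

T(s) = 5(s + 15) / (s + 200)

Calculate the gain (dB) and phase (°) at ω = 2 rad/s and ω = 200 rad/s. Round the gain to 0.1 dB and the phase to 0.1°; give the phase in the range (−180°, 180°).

At s = jω = j2:
zero (s+15): 15 + j2 → |·| = √(15²+2²) = √229 ≈ 15.133, ∠ = arctan(2/15) ≈ 7.59°
pole (s+200): 200 + j2 → |·| = √(200²+2²) = √40004 ≈ 200.01, ∠ = arctan(2/200) ≈ 0.57°
|T| = 5 · 15.133 / 200.01 ≈ 0.37831
Gain = 20 log₁₀(0.37831) ≈ -8.44 dB
∠T = 7.59° − 0.57° = 7.02°

At s = jω = j200:
zero (s+15): 15 + j200 → |·| = √(15²+200²) = √40225 ≈ 200.56, ∠ = arctan(200/15) ≈ 85.71°
pole (s+200): 200 + j200 → |·| = √(200²+200²) = √80000 ≈ 282.84, ∠ = arctan(200/200) ≈ 45.00°
|T| = 5 · 200.56 / 282.84 ≈ 3.5455
Gain = 20 log₁₀(3.5455) ≈ 10.99 dB
∠T = 85.71° − 45.00° = 40.71°

ω = 2: -8.4 dB, 7.0°; ω = 200: 11.0 dB, 40.7°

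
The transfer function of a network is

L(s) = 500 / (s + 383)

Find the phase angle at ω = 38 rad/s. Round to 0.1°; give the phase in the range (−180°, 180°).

-5.7°

At s = jω = j38:
pole (s+383): 383 + j38 → |·| = √(383²+38²) = √148133 ≈ 384.88, ∠ = arctan(38/383) ≈ 5.67°
∠L = 0.00° − 5.67° = -5.67°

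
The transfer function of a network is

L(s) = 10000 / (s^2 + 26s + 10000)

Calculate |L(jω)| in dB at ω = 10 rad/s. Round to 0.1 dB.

0.1 dB

At s = jω = j10:
quadratic: (j10)² + 26·j10 + 10000 = 9900 + j260 → |·| ≈ 9903.4, ∠ ≈ 1.50°
|L| = 10000 / 9903.4 ≈ 1.0098
Gain = 20 log₁₀(1.0098) ≈ 0.08 dB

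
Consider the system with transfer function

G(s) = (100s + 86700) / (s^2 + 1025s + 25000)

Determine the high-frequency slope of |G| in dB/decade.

Each pole contributes −20 dB/decade at high frequency; each zero contributes +20 dB/decade.
Net: 1 zero(s) − 2 pole(s) → -20 dB/decade.

-20 dB/decade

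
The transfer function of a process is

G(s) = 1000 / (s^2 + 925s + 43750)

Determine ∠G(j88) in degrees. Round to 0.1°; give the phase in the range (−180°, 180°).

-66.1°

Substitute s = j88:
Numerator: 1000 = 1000 + j0
Denominator: (j88)^2 + 925(j88) + 43750 = 36006 + j81400
|N| = √(1000² + 0²) ≈ 1000, ∠N ≈ 0.00°
|D| = √(36006² + 81400²) ≈ 89008, ∠D ≈ 66.14°
∠G = 0.00° − 66.14° = -66.14°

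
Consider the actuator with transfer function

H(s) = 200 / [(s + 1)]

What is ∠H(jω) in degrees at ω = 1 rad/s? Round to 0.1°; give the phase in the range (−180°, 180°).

At ω = 1 rad/s:
pole (1 + j1·1) = 1 + j1 → |·| ≈ 1.4142, ∠ ≈ 45.00°
∠H = (0°) − (45.00°) = -45.00°

-45.0°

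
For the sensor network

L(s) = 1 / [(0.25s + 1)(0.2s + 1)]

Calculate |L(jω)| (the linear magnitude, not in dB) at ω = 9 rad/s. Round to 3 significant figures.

At ω = 9 rad/s:
pole (1 + j9·0.25) = 1 + j2.25 → |·| ≈ 2.4622, ∠ ≈ 66.04°
pole (1 + j9·0.2) = 1 + j1.8 → |·| ≈ 2.0591, ∠ ≈ 60.95°
|L| = 1 · 1 / (2.4622 · 2.0591) ≈ 0.19724

0.197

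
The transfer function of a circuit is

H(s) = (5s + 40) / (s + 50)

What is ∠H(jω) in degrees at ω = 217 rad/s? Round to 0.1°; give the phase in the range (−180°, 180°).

Substitute s = j217:
Numerator: 5(j217) + 40 = 40 + j1085
Denominator: (j217) + 50 = 50 + j217
|N| = √(40² + 1085²) ≈ 1085.7, ∠N ≈ 87.89°
|D| = √(50² + 217²) ≈ 222.69, ∠D ≈ 77.02°
∠H = 87.89° − 77.02° = 10.87°

10.9°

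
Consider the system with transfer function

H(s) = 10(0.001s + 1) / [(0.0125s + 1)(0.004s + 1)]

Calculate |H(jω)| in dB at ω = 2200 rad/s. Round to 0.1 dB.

-20.1 dB

At ω = 2200 rad/s:
zero (1 + j2200·0.001) = 1 + j2.2 → |·| ≈ 2.4166, ∠ ≈ 65.56°
pole (1 + j2200·0.0125) = 1 + j27.5 → |·| ≈ 27.518, ∠ ≈ 87.92°
pole (1 + j2200·0.004) = 1 + j8.8 → |·| ≈ 8.8566, ∠ ≈ 83.52°
|H| = 10 · 2.4166 / (27.518 · 8.8566) ≈ 0.099156
Gain = 20 log₁₀(0.099156) ≈ -20.07 dB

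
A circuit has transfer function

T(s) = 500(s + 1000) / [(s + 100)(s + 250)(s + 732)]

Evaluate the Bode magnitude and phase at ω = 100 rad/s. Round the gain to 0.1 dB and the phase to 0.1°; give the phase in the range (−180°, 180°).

-35.0 dB, -68.9°

At s = jω = j100:
zero (s+1000): 1000 + j100 → |·| = √(1000²+100²) = √1010000 ≈ 1005, ∠ = arctan(100/1000) ≈ 5.71°
pole (s+100): 100 + j100 → |·| = √(100²+100²) = √20000 ≈ 141.42, ∠ = arctan(100/100) ≈ 45.00°
pole (s+250): 250 + j100 → |·| = √(250²+100²) = √72500 ≈ 269.26, ∠ = arctan(100/250) ≈ 21.80°
pole (s+732): 732 + j100 → |·| = √(732²+100²) = √545824 ≈ 738.8, ∠ = arctan(100/732) ≈ 7.78°
|T| = 500 · 1005 / 2.8133e+07 ≈ 0.017862
Gain = 20 log₁₀(0.017862) ≈ -34.96 dB
∠T = 5.71° − 74.58° = -68.87°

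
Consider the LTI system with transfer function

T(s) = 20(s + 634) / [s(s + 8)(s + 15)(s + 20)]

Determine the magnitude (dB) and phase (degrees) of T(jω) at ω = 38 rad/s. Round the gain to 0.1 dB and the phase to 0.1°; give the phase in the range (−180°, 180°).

At s = jω = j38:
zero (s+634): 634 + j38 → |·| = √(634²+38²) = √403400 ≈ 635.14, ∠ = arctan(38/634) ≈ 3.43°
pole (s+8): 8 + j38 → |·| = √(8²+38²) = √1508 ≈ 38.833, ∠ = arctan(38/8) ≈ 78.11°
pole (s+15): 15 + j38 → |·| = √(15²+38²) = √1669 ≈ 40.853, ∠ = arctan(38/15) ≈ 68.46°
pole (s+20): 20 + j38 → |·| = √(20²+38²) = √1844 ≈ 42.942, ∠ = arctan(38/20) ≈ 62.24°
pole at origin: |s| = 38, ∠ = 90.00° (in denominator)
|T| = 20 · 635.14 / 2.5888e+06 ≈ 0.0049068
Gain = 20 log₁₀(0.0049068) ≈ -46.18 dB
∠T = 3.43° − 298.81° = -295.38° ≡ 64.62° (principal value)

-46.2 dB, 64.6°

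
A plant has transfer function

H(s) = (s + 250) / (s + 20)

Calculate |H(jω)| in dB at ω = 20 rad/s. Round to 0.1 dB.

At s = jω = j20:
zero (s+250): 250 + j20 → |·| = √(250²+20²) = √62900 ≈ 250.8, ∠ = arctan(20/250) ≈ 4.57°
pole (s+20): 20 + j20 → |·| = √(20²+20²) = √800 ≈ 28.284, ∠ = arctan(20/20) ≈ 45.00°
|H| = 1 · 250.8 / 28.284 ≈ 8.8672
Gain = 20 log₁₀(8.8672) ≈ 18.96 dB

19.0 dB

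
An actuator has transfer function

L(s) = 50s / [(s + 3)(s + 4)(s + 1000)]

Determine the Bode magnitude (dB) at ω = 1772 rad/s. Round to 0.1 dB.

At s = jω = j1772:
zero at origin: s = j1772 → |·| = 1772, ∠ = 90.00°
pole (s+3): 3 + j1772 → |·| = √(3²+1772²) = √3139993 ≈ 1772, ∠ = arctan(1772/3) ≈ 89.90°
pole (s+4): 4 + j1772 → |·| = √(4²+1772²) = √3140000 ≈ 1772, ∠ = arctan(1772/4) ≈ 89.87°
pole (s+1000): 1000 + j1772 → |·| = √(1000²+1772²) = √4139984 ≈ 2034.7, ∠ = arctan(1772/1000) ≈ 60.56°
|L| = 50 · 1772 / 6.3889e+09 ≈ 1.3868e-05
Gain = 20 log₁₀(1.3868e-05) ≈ -97.16 dB

-97.2 dB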